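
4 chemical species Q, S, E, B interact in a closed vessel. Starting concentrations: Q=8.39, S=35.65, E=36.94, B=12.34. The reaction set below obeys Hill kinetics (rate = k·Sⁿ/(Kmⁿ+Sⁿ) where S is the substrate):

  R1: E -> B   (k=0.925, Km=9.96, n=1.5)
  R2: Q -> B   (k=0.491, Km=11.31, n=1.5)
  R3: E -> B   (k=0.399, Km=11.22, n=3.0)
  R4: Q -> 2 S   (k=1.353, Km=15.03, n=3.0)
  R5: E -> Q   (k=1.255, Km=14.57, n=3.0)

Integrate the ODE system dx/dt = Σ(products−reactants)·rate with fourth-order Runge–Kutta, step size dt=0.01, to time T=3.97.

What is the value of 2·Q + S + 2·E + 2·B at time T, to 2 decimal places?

Check how each reaction changes W = 2·Q + S + 2·E + 2·B (weight of products minus weight of reactants):
R1: E -> B: (2·1) − (2·1) = 2 − 2 = 0
R2: Q -> B: (2·1) − (2·1) = 2 − 2 = 0
R3: E -> B: (2·1) − (2·1) = 2 − 2 = 0
R4: Q -> 2 S: (1·2) − (2·1) = 2 − 2 = 0
R5: E -> Q: (2·1) − (2·1) = 2 − 2 = 0
Every reaction leaves W unchanged, so W is conserved and no simulation is needed: W(T) = W(0) = 2·8.39 + 35.65 + 2·36.94 + 2·12.34 = 150.99

Value at T = 150.99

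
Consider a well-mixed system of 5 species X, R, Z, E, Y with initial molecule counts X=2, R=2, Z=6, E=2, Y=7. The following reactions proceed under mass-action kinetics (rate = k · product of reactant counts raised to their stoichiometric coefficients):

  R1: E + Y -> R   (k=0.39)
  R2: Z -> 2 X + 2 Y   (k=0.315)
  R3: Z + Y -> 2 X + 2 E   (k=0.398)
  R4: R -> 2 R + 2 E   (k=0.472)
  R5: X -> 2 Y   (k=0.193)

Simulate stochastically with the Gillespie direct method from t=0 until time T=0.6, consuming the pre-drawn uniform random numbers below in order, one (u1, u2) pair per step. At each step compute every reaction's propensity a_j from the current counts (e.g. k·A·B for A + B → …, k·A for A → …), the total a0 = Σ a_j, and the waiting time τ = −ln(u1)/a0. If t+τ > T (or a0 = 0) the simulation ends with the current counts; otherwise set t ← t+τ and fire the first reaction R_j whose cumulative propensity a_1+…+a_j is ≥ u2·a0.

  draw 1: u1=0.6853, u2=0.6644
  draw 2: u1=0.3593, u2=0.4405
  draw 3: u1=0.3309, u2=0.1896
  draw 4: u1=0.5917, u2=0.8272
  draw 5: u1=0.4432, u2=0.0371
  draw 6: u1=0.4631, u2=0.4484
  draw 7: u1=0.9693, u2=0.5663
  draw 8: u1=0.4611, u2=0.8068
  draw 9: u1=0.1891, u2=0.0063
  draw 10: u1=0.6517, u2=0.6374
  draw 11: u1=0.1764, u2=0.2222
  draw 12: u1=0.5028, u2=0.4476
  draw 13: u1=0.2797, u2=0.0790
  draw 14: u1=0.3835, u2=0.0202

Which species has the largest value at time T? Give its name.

t=0.000: X=2 R=2 Z=6 E=2 Y=7
Draw 1: a1=5.460, a2=1.890, a3=16.716, a4=0.944, a5=0.386, a0=25.396; τ=−ln(0.6853)/25.396=0.015 → t=0.015; u2·a0=0.6644·25.396=16.873; a1+a2=7.350 < 16.873 ≤ a1+…+a3=24.066 → R3 fires; X=4 R=2 Z=5 E=4 Y=6
Draw 2: a1=9.360, a2=1.575, a3=11.940, a4=0.944, a5=0.772, a0=24.591; τ=−ln(0.3593)/24.591=0.042 → t=0.057; u2·a0=0.4405·24.591=10.832; a1=9.360 < 10.832 ≤ a1+a2=10.935 → R2 fires; X=6 R=2 Z=4 E=4 Y=8
Draw 3: a1=12.480, a2=1.260, a3=12.736, a4=0.944, a5=1.158, a0=28.578; τ=−ln(0.3309)/28.578=0.039 → t=0.095; u2·a0=0.1896·28.578=5.418 ≤ a1=12.480 → R1 fires; X=6 R=3 Z=4 E=3 Y=7
Draw 4: a1=8.190, a2=1.260, a3=11.144, a4=1.416, a5=1.158, a0=23.168; τ=−ln(0.5917)/23.168=0.023 → t=0.118; u2·a0=0.8272·23.168=19.165; a1+a2=9.450 < 19.165 ≤ a1+…+a3=20.594 → R3 fires; X=8 R=3 Z=3 E=5 Y=6
Draw 5: a1=11.700, a2=0.945, a3=7.164, a4=1.416, a5=1.544, a0=22.769; τ=−ln(0.4432)/22.769=0.036 → t=0.154; u2·a0=0.0371·22.769=0.845 ≤ a1=11.700 → R1 fires; X=8 R=4 Z=3 E=4 Y=5
Draw 6: a1=7.800, a2=0.945, a3=5.970, a4=1.888, a5=1.544, a0=18.147; τ=−ln(0.4631)/18.147=0.042 → t=0.196; u2·a0=0.4484·18.147=8.137; a1=7.800 < 8.137 ≤ a1+a2=8.745 → R2 fires; X=10 R=4 Z=2 E=4 Y=7
Draw 7: a1=10.920, a2=0.630, a3=5.572, a4=1.888, a5=1.930, a0=20.940; τ=−ln(0.9693)/20.940=0.001 → t=0.198; u2·a0=0.5663·20.940=11.858; a1+a2=11.550 < 11.858 ≤ a1+…+a3=17.122 → R3 fires; X=12 R=4 Z=1 E=6 Y=6
Draw 8: a1=14.040, a2=0.315, a3=2.388, a4=1.888, a5=2.316, a0=20.947; τ=−ln(0.4611)/20.947=0.037 → t=0.234; u2·a0=0.8068·20.947=16.900; a1+…+a3=16.743 < 16.900 ≤ a1+…+a4=18.631 → R4 fires; X=12 R=5 Z=1 E=8 Y=6
Draw 9: a1=18.720, a2=0.315, a3=2.388, a4=2.360, a5=2.316, a0=26.099; τ=−ln(0.1891)/26.099=0.064 → t=0.298; u2·a0=0.0063·26.099=0.164 ≤ a1=18.720 → R1 fires; X=12 R=6 Z=1 E=7 Y=5
Draw 10: a1=13.650, a2=0.315, a3=1.990, a4=2.832, a5=2.316, a0=21.103; τ=−ln(0.6517)/21.103=0.020 → t=0.319; u2·a0=0.6374·21.103=13.451 ≤ a1=13.650 → R1 fires; X=12 R=7 Z=1 E=6 Y=4
Draw 11: a1=9.360, a2=0.315, a3=1.592, a4=3.304, a5=2.316, a0=16.887; τ=−ln(0.1764)/16.887=0.103 → t=0.421; u2·a0=0.2222·16.887=3.752 ≤ a1=9.360 → R1 fires; X=12 R=8 Z=1 E=5 Y=3
Draw 12: a1=5.850, a2=0.315, a3=1.194, a4=3.776, a5=2.316, a0=13.451; τ=−ln(0.5028)/13.451=0.051 → t=0.472; u2·a0=0.4476·13.451=6.021; a1=5.850 < 6.021 ≤ a1+a2=6.165 → R2 fires; X=14 R=8 Z=0 E=5 Y=5
Draw 13: a1=9.750, a2=0.000, a3=0.000, a4=3.776, a5=2.702, a0=16.228; τ=−ln(0.2797)/16.228=0.079 → t=0.551; u2·a0=0.0790·16.228=1.282 ≤ a1=9.750 → R1 fires; X=14 R=9 Z=0 E=4 Y=4
Draw 14: a1=6.240, a2=0.000, a3=0.000, a4=4.248, a5=2.702, a0=13.190; τ=−ln(0.3835)/13.190=0.073 → t=0.624 > T=0.6: stop.
At T=0.6: X=14 R=9 Z=0 E=4 Y=4; the largest is X.

Dominant species at T: X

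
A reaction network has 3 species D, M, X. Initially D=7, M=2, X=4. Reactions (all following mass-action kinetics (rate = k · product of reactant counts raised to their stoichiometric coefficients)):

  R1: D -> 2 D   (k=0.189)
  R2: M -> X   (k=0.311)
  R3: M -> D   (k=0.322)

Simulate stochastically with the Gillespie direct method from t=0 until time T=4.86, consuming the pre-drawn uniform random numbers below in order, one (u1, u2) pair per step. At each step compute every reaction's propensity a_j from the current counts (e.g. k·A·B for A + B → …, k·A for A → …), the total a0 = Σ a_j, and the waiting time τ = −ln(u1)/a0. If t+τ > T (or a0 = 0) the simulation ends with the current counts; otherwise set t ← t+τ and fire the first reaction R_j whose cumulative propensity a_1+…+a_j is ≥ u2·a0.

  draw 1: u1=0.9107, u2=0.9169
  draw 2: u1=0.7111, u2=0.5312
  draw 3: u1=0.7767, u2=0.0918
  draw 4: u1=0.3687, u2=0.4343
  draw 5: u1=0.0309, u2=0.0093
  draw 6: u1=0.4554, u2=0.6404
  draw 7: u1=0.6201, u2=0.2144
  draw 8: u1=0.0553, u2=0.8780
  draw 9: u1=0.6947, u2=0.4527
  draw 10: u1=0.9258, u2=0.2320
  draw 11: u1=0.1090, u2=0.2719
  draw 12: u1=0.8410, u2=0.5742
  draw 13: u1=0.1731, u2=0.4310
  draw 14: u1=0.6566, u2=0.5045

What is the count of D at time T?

D at T = 19

t=0.000: D=7 M=2 X=4
Draw 1: a1=1.323, a2=0.622, a3=0.644, a0=2.589; τ=−ln(0.9107)/2.589=0.036 → t=0.036; u2·a0=0.9169·2.589=2.374; a1+a2=1.945 < 2.374 ≤ a1+…+a3=2.589 → R3 fires; D=8 M=1 X=4
Draw 2: a1=1.512, a2=0.311, a3=0.322, a0=2.145; τ=−ln(0.7111)/2.145=0.159 → t=0.195; u2·a0=0.5312·2.145=1.139 ≤ a1=1.512 → R1 fires; D=9 M=1 X=4
Draw 3: a1=1.701, a2=0.311, a3=0.322, a0=2.334; τ=−ln(0.7767)/2.334=0.108 → t=0.303; u2·a0=0.0918·2.334=0.214 ≤ a1=1.701 → R1 fires; D=10 M=1 X=4
Draw 4: a1=1.890, a2=0.311, a3=0.322, a0=2.523; τ=−ln(0.3687)/2.523=0.395 → t=0.699; u2·a0=0.4343·2.523=1.096 ≤ a1=1.890 → R1 fires; D=11 M=1 X=4
Draw 5: a1=2.079, a2=0.311, a3=0.322, a0=2.712; τ=−ln(0.0309)/2.712=1.282 → t=1.981; u2·a0=0.0093·2.712=0.025 ≤ a1=2.079 → R1 fires; D=12 M=1 X=4
Draw 6: a1=2.268, a2=0.311, a3=0.322, a0=2.901; τ=−ln(0.4554)/2.901=0.271 → t=2.252; u2·a0=0.6404·2.901=1.858 ≤ a1=2.268 → R1 fires; D=13 M=1 X=4
Draw 7: a1=2.457, a2=0.311, a3=0.322, a0=3.090; τ=−ln(0.6201)/3.090=0.155 → t=2.407; u2·a0=0.2144·3.090=0.662 ≤ a1=2.457 → R1 fires; D=14 M=1 X=4
Draw 8: a1=2.646, a2=0.311, a3=0.322, a0=3.279; τ=−ln(0.0553)/3.279=0.883 → t=3.290; u2·a0=0.8780·3.279=2.879; a1=2.646 < 2.879 ≤ a1+a2=2.957 → R2 fires; D=14 M=0 X=5
Draw 9: a1=2.646, a2=0.000, a3=0.000, a0=2.646; τ=−ln(0.6947)/2.646=0.138 → t=3.427; u2·a0=0.4527·2.646=1.198 ≤ a1=2.646 → R1 fires; D=15 M=0 X=5
Draw 10: a1=2.835, a2=0.000, a3=0.000, a0=2.835; τ=−ln(0.9258)/2.835=0.027 → t=3.454; u2·a0=0.2320·2.835=0.658 ≤ a1=2.835 → R1 fires; D=16 M=0 X=5
Draw 11: a1=3.024, a2=0.000, a3=0.000, a0=3.024; τ=−ln(0.1090)/3.024=0.733 → t=4.187; u2·a0=0.2719·3.024=0.822 ≤ a1=3.024 → R1 fires; D=17 M=0 X=5
Draw 12: a1=3.213, a2=0.000, a3=0.000, a0=3.213; τ=−ln(0.8410)/3.213=0.054 → t=4.241; u2·a0=0.5742·3.213=1.845 ≤ a1=3.213 → R1 fires; D=18 M=0 X=5
Draw 13: a1=3.402, a2=0.000, a3=0.000, a0=3.402; τ=−ln(0.1731)/3.402=0.516 → t=4.757; u2·a0=0.4310·3.402=1.466 ≤ a1=3.402 → R1 fires; D=19 M=0 X=5
Draw 14: a1=3.591, a2=0.000, a3=0.000, a0=3.591; τ=−ln(0.6566)/3.591=0.117 → t=4.874 > T=4.86: stop.
Read off D at T=4.86: 19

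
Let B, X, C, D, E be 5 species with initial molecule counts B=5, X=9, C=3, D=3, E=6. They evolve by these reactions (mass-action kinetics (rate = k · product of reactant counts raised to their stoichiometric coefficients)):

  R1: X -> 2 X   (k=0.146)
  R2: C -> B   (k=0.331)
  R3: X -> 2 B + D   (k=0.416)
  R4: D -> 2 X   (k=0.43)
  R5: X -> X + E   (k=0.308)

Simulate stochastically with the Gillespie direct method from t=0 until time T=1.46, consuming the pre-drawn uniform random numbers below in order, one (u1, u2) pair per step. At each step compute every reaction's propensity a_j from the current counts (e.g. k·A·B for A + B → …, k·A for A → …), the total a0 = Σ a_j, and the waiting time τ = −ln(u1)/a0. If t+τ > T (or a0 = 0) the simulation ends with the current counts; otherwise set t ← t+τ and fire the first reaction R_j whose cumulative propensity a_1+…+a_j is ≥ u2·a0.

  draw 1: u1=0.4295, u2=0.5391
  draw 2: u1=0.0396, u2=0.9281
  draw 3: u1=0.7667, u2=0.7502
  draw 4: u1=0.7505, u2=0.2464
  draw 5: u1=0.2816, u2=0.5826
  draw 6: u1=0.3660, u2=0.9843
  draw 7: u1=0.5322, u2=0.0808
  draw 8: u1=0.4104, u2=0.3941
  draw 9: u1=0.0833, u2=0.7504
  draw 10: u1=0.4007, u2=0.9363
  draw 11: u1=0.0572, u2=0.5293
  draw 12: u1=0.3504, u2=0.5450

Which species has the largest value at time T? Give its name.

t=0.000: B=5 X=9 C=3 D=3 E=6
Draw 1: a1=1.314, a2=0.993, a3=3.744, a4=1.290, a5=2.772, a0=10.113; τ=−ln(0.4295)/10.113=0.084 → t=0.084; u2·a0=0.5391·10.113=5.452; a1+a2=2.307 < 5.452 ≤ a1+…+a3=6.051 → R3 fires; B=7 X=8 C=3 D=4 E=6
Draw 2: a1=1.168, a2=0.993, a3=3.328, a4=1.720, a5=2.464, a0=9.673; τ=−ln(0.0396)/9.673=0.334 → t=0.417; u2·a0=0.9281·9.673=8.978; a1+…+a4=7.209 < 8.978 ≤ a1+…+a5=9.673 → R5 fires; B=7 X=8 C=3 D=4 E=7
Draw 3: a1=1.168, a2=0.993, a3=3.328, a4=1.720, a5=2.464, a0=9.673; τ=−ln(0.7667)/9.673=0.027 → t=0.445; u2·a0=0.7502·9.673=7.257; a1+…+a4=7.209 < 7.257 ≤ a1+…+a5=9.673 → R5 fires; B=7 X=8 C=3 D=4 E=8
Draw 4: a1=1.168, a2=0.993, a3=3.328, a4=1.720, a5=2.464, a0=9.673; τ=−ln(0.7505)/9.673=0.030 → t=0.475; u2·a0=0.2464·9.673=2.383; a1+a2=2.161 < 2.383 ≤ a1+…+a3=5.489 → R3 fires; B=9 X=7 C=3 D=5 E=8
Draw 5: a1=1.022, a2=0.993, a3=2.912, a4=2.150, a5=2.156, a0=9.233; τ=−ln(0.2816)/9.233=0.137 → t=0.612; u2·a0=0.5826·9.233=5.379; a1+…+a3=4.927 < 5.379 ≤ a1+…+a4=7.077 → R4 fires; B=9 X=9 C=3 D=4 E=8
Draw 6: a1=1.314, a2=0.993, a3=3.744, a4=1.720, a5=2.772, a0=10.543; τ=−ln(0.3660)/10.543=0.095 → t=0.707; u2·a0=0.9843·10.543=10.377; a1+…+a4=7.771 < 10.377 ≤ a1+…+a5=10.543 → R5 fires; B=9 X=9 C=3 D=4 E=9
Draw 7: a1=1.314, a2=0.993, a3=3.744, a4=1.720, a5=2.772, a0=10.543; τ=−ln(0.5322)/10.543=0.060 → t=0.767; u2·a0=0.0808·10.543=0.852 ≤ a1=1.314 → R1 fires; B=9 X=10 C=3 D=4 E=9
Draw 8: a1=1.460, a2=0.993, a3=4.160, a4=1.720, a5=3.080, a0=11.413; τ=−ln(0.4104)/11.413=0.078 → t=0.845; u2·a0=0.3941·11.413=4.498; a1+a2=2.453 < 4.498 ≤ a1+…+a3=6.613 → R3 fires; B=11 X=9 C=3 D=5 E=9
Draw 9: a1=1.314, a2=0.993, a3=3.744, a4=2.150, a5=2.772, a0=10.973; τ=−ln(0.0833)/10.973=0.226 → t=1.071; u2·a0=0.7504·10.973=8.234; a1+…+a4=8.201 < 8.234 ≤ a1+…+a5=10.973 → R5 fires; B=11 X=9 C=3 D=5 E=10
Draw 10: a1=1.314, a2=0.993, a3=3.744, a4=2.150, a5=2.772, a0=10.973; τ=−ln(0.4007)/10.973=0.083 → t=1.155; u2·a0=0.9363·10.973=10.274; a1+…+a4=8.201 < 10.274 ≤ a1+…+a5=10.973 → R5 fires; B=11 X=9 C=3 D=5 E=11
Draw 11: a1=1.314, a2=0.993, a3=3.744, a4=2.150, a5=2.772, a0=10.973; τ=−ln(0.0572)/10.973=0.261 → t=1.416; u2·a0=0.5293·10.973=5.808; a1+a2=2.307 < 5.808 ≤ a1+…+a3=6.051 → R3 fires; B=13 X=8 C=3 D=6 E=11
Draw 12: a1=1.168, a2=0.993, a3=3.328, a4=2.580, a5=2.464, a0=10.533; τ=−ln(0.3504)/10.533=0.100 → t=1.515 > T=1.46: stop.
At T=1.46: B=13 X=8 C=3 D=6 E=11; the largest is B.

Dominant species at T: B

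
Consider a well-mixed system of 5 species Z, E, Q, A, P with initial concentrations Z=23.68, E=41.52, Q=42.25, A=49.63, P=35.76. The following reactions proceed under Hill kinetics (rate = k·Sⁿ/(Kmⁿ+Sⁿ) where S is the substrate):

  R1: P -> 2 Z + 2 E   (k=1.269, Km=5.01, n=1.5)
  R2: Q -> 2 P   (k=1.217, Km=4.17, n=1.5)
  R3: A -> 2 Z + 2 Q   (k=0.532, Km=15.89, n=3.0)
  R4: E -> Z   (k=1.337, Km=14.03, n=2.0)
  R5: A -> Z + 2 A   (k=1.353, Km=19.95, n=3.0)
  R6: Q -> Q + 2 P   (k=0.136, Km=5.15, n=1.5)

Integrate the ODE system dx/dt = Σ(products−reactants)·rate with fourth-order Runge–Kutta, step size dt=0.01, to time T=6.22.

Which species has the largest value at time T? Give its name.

Dominant species at T: Z

RK4 with dt=0.01: 622 steps to T=6.22. Trajectory (selected grid times):
t=0.00: Z=23.68 E=41.52 Q=42.25 A=49.63 P=35.76
t=0.69: Z=27.76 E=42.36 Q=42.15 A=50.15 P=36.74
t=1.38: Z=31.86 E=43.19 Q=42.04 A=50.68 P=37.71
t=2.07: Z=35.96 E=44.03 Q=41.94 A=51.20 P=38.68
t=2.76: Z=40.07 E=44.86 Q=41.84 A=51.73 P=39.65
t=3.46: Z=44.24 E=45.71 Q=41.74 A=52.26 P=40.64
t=4.15: Z=48.37 E=46.55 Q=41.64 A=52.79 P=41.61
t=4.84: Z=52.50 E=47.38 Q=41.54 A=53.32 P=42.57
t=5.53: Z=56.63 E=48.22 Q=41.44 A=53.85 P=43.54
t=6.22: Z=60.78 E=49.05 Q=41.35 A=54.38 P=44.50
At T=6.22: Z=60.78 E=49.05 Q=41.35 A=54.38 P=44.50; the largest is Z.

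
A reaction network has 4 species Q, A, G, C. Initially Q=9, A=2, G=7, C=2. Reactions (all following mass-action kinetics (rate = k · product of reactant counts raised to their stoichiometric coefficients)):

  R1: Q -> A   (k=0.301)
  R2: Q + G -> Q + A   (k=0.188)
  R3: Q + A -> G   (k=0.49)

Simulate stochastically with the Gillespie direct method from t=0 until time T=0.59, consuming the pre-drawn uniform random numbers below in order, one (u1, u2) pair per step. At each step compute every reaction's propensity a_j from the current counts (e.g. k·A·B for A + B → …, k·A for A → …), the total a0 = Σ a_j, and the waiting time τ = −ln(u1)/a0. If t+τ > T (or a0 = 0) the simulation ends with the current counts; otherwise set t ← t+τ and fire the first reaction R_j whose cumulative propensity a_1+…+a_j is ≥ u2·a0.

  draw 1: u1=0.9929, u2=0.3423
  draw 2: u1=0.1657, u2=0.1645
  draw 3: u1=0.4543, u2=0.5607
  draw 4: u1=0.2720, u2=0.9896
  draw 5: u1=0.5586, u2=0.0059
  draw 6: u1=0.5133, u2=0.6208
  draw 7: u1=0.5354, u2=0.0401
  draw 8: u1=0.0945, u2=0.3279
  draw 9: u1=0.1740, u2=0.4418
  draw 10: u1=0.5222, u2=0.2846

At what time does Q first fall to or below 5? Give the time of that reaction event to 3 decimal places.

t=0.000: Q=9 A=2 G=7 C=2
Draw 1: a1=2.709, a2=11.844, a3=8.820, a0=23.373; τ=−ln(0.9929)/23.373=0.000 → t=0.000; u2·a0=0.3423·23.373=8.001; a1=2.709 < 8.001 ≤ a1+a2=14.553 → R2 fires; Q=9 A=3 G=6 C=2
Draw 2: a1=2.709, a2=10.152, a3=13.230, a0=26.091; τ=−ln(0.1657)/26.091=0.069 → t=0.069; u2·a0=0.1645·26.091=4.292; a1=2.709 < 4.292 ≤ a1+a2=12.861 → R2 fires; Q=9 A=4 G=5 C=2
Draw 3: a1=2.709, a2=8.460, a3=17.640, a0=28.809; τ=−ln(0.4543)/28.809=0.027 → t=0.097; u2·a0=0.5607·28.809=16.153; a1+a2=11.169 < 16.153 ≤ a1+…+a3=28.809 → R3 fires; Q=8 A=3 G=6 C=2
Draw 4: a1=2.408, a2=9.024, a3=11.760, a0=23.192; τ=−ln(0.2720)/23.192=0.056 → t=0.153; u2·a0=0.9896·23.192=22.951; a1+a2=11.432 < 22.951 ≤ a1+…+a3=23.192 → R3 fires; Q=7 A=2 G=7 C=2
Draw 5: a1=2.107, a2=9.212, a3=6.860, a0=18.179; τ=−ln(0.5586)/18.179=0.032 → t=0.185; u2·a0=0.0059·18.179=0.107 ≤ a1=2.107 → R1 fires; Q=6 A=3 G=7 C=2
Draw 6: a1=1.806, a2=7.896, a3=8.820, a0=18.522; τ=−ln(0.5133)/18.522=0.036 → t=0.221; u2·a0=0.6208·18.522=11.498; a1+a2=9.702 < 11.498 ≤ a1+…+a3=18.522 → R3 fires; Q=5 A=2 G=8 C=2
Draw 7: a1=1.505, a2=7.520, a3=4.900, a0=13.925; τ=−ln(0.5354)/13.925=0.045 → t=0.266; u2·a0=0.0401·13.925=0.558 ≤ a1=1.505 → R1 fires; Q=4 A=3 G=8 C=2
Draw 8: a1=1.204, a2=6.016, a3=5.880, a0=13.100; τ=−ln(0.0945)/13.100=0.180 → t=0.446; u2·a0=0.3279·13.100=4.295; a1=1.204 < 4.295 ≤ a1+a2=7.220 → R2 fires; Q=4 A=4 G=7 C=2
Draw 9: a1=1.204, a2=5.264, a3=7.840, a0=14.308; τ=−ln(0.1740)/14.308=0.122 → t=0.568; u2·a0=0.4418·14.308=6.321; a1=1.204 < 6.321 ≤ a1+a2=6.468 → R2 fires; Q=4 A=5 G=6 C=2
Draw 10: a1=1.204, a2=4.512, a3=9.800, a0=15.516; τ=−ln(0.5222)/15.516=0.042 → t=0.610 > T=0.59: stop.
Q first becomes ≤ 5 when it reaches 5 at the event at t=0.221.

Threshold first reached at t = 0.221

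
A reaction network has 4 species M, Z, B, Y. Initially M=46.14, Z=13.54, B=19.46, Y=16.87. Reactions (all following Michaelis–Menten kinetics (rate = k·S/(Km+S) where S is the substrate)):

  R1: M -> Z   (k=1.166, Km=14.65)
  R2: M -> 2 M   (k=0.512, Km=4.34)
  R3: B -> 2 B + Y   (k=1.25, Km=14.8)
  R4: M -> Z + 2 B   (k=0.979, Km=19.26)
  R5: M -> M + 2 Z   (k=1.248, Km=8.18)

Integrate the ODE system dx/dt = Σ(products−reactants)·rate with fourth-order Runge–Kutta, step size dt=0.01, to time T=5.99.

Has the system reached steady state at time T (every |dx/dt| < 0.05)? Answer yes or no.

Steady state at T: no

RK4 with dt=0.01: 599 steps to T=5.99. Trajectory (selected grid times):
t=0.00: M=46.14 Z=13.54 B=19.46 Y=16.87
t=0.67: M=45.40 Z=16.01 B=20.87 Y=17.35
t=1.33: M=44.67 Z=18.44 B=22.26 Y=17.84
t=2.00: M=43.94 Z=20.90 B=23.68 Y=18.35
t=2.66: M=43.23 Z=23.31 B=25.09 Y=18.86
t=3.33: M=42.50 Z=25.75 B=26.53 Y=19.40
t=3.99: M=41.79 Z=28.14 B=27.95 Y=19.93
t=4.66: M=41.08 Z=30.56 B=29.40 Y=20.48
t=5.32: M=40.38 Z=32.94 B=30.83 Y=21.04
t=5.99: M=39.68 Z=35.34 B=32.29 Y=21.61
Rates at T: R1=0.8516, R2=0.4615, R3=0.8571, R4=0.6591, R5=1.0347
dx/dt at T (Σ net stoichiometry × rate): M=-1.0491, Z=+3.5800, B=+2.1752, Y=+0.8571
Largest |dx/dt| is |+3.5800| (Z) ≥ 0.05 → not steady.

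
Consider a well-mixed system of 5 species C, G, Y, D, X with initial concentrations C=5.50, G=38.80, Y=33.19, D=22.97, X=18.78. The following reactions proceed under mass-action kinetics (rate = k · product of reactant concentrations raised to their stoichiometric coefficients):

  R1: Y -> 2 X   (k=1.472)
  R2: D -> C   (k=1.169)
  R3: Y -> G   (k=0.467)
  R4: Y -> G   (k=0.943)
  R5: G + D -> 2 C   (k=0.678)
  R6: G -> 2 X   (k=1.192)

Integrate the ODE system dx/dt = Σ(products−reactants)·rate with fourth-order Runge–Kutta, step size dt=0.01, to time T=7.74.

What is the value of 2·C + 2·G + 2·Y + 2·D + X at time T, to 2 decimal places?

Check how each reaction changes W = 2·C + 2·G + 2·Y + 2·D + X (weight of products minus weight of reactants):
R1: Y -> 2 X: (1·2) − (2·1) = 2 − 2 = 0
R2: D -> C: (2·1) − (2·1) = 2 − 2 = 0
R3: Y -> G: (2·1) − (2·1) = 2 − 2 = 0
R4: Y -> G: (2·1) − (2·1) = 2 − 2 = 0
R5: G + D -> 2 C: (2·2) − (2·1 + 2·1) = 4 − 4 = 0
R6: G -> 2 X: (1·2) − (2·1) = 2 − 2 = 0
Every reaction leaves W unchanged, so W is conserved and no simulation is needed: W(T) = W(0) = 2·5.50 + 2·38.80 + 2·33.19 + 2·22.97 + 18.78 = 219.70

Value at T = 219.70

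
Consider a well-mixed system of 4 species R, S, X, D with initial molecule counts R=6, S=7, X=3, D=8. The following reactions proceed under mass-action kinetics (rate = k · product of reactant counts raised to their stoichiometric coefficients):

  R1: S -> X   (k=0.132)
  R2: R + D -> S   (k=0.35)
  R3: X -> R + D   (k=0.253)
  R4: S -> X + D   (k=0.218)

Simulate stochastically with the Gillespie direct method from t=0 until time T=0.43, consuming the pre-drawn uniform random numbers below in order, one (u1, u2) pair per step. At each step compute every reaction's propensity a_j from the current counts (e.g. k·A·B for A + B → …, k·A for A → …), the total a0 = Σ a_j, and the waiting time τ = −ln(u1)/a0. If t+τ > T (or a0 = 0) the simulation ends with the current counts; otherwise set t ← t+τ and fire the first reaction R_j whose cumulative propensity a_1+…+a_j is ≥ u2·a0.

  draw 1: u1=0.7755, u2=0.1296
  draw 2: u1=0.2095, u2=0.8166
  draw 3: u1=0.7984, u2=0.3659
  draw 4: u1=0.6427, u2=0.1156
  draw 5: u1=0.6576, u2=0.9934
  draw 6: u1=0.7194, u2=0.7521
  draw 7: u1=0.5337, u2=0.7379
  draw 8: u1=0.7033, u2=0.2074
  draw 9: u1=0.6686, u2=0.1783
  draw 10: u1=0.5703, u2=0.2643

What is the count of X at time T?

X at T = 4

t=0.000: R=6 S=7 X=3 D=8
Draw 1: a1=0.924, a2=16.800, a3=0.759, a4=1.526, a0=20.009; τ=−ln(0.7755)/20.009=0.013 → t=0.013; u2·a0=0.1296·20.009=2.593; a1=0.924 < 2.593 ≤ a1+a2=17.724 → R2 fires; R=5 S=8 X=3 D=7
Draw 2: a1=1.056, a2=12.250, a3=0.759, a4=1.744, a0=15.809; τ=−ln(0.2095)/15.809=0.099 → t=0.112; u2·a0=0.8166·15.809=12.910; a1=1.056 < 12.910 ≤ a1+a2=13.306 → R2 fires; R=4 S=9 X=3 D=6
Draw 3: a1=1.188, a2=8.400, a3=0.759, a4=1.962, a0=12.309; τ=−ln(0.7984)/12.309=0.018 → t=0.130; u2·a0=0.3659·12.309=4.504; a1=1.188 < 4.504 ≤ a1+a2=9.588 → R2 fires; R=3 S=10 X=3 D=5
Draw 4: a1=1.320, a2=5.250, a3=0.759, a4=2.180, a0=9.509; τ=−ln(0.6427)/9.509=0.046 → t=0.176; u2·a0=0.1156·9.509=1.099 ≤ a1=1.320 → R1 fires; R=3 S=9 X=4 D=5
Draw 5: a1=1.188, a2=5.250, a3=1.012, a4=1.962, a0=9.412; τ=−ln(0.6576)/9.412=0.045 → t=0.221; u2·a0=0.9934·9.412=9.350; a1+…+a3=7.450 < 9.350 ≤ a1+…+a4=9.412 → R4 fires; R=3 S=8 X=5 D=6
Draw 6: a1=1.056, a2=6.300, a3=1.265, a4=1.744, a0=10.365; τ=−ln(0.7194)/10.365=0.032 → t=0.253; u2·a0=0.7521·10.365=7.796; a1+a2=7.356 < 7.796 ≤ a1+…+a3=8.621 → R3 fires; R=4 S=8 X=4 D=7
Draw 7: a1=1.056, a2=9.800, a3=1.012, a4=1.744, a0=13.612; τ=−ln(0.5337)/13.612=0.046 → t=0.299; u2·a0=0.7379·13.612=10.044; a1=1.056 < 10.044 ≤ a1+a2=10.856 → R2 fires; R=3 S=9 X=4 D=6
Draw 8: a1=1.188, a2=6.300, a3=1.012, a4=1.962, a0=10.462; τ=−ln(0.7033)/10.462=0.034 → t=0.332; u2·a0=0.2074·10.462=2.170; a1=1.188 < 2.170 ≤ a1+a2=7.488 → R2 fires; R=2 S=10 X=4 D=5
Draw 9: a1=1.320, a2=3.500, a3=1.012, a4=2.180, a0=8.012; τ=−ln(0.6686)/8.012=0.050 → t=0.383; u2·a0=0.1783·8.012=1.429; a1=1.320 < 1.429 ≤ a1+a2=4.820 → R2 fires; R=1 S=11 X=4 D=4
Draw 10: a1=1.452, a2=1.400, a3=1.012, a4=2.398, a0=6.262; τ=−ln(0.5703)/6.262=0.090 → t=0.472 > T=0.43: stop.
Read off X at T=0.43: 4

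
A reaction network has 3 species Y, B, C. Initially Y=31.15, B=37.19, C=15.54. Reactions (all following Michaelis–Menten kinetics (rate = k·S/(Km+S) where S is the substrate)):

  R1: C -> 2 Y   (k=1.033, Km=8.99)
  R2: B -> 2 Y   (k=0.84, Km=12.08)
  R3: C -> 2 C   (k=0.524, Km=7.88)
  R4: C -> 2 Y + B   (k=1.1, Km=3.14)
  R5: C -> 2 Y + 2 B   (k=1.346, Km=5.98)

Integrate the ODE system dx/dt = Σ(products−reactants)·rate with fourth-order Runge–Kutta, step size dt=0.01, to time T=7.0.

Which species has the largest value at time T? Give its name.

Dominant species at T: Y

RK4 with dt=0.01: 700 steps to T=7.0. Trajectory (selected grid times):
t=0.00: Y=31.15 B=37.19 C=15.54
t=0.78: Y=36.05 B=38.89 C=13.85
t=1.56: Y=40.83 B=40.52 C=12.22
t=2.33: Y=45.41 B=42.04 C=10.67
t=3.11: Y=49.89 B=43.49 C=9.17
t=3.89: Y=54.18 B=44.83 C=7.75
t=4.67: Y=58.25 B=46.05 C=6.43
t=5.44: Y=62.02 B=47.10 C=5.22
t=6.22: Y=65.56 B=48.01 C=4.13
t=7.00: Y=68.78 B=48.74 C=3.17
At T=7.0: Y=68.78 B=48.74 C=3.17; the largest is Y.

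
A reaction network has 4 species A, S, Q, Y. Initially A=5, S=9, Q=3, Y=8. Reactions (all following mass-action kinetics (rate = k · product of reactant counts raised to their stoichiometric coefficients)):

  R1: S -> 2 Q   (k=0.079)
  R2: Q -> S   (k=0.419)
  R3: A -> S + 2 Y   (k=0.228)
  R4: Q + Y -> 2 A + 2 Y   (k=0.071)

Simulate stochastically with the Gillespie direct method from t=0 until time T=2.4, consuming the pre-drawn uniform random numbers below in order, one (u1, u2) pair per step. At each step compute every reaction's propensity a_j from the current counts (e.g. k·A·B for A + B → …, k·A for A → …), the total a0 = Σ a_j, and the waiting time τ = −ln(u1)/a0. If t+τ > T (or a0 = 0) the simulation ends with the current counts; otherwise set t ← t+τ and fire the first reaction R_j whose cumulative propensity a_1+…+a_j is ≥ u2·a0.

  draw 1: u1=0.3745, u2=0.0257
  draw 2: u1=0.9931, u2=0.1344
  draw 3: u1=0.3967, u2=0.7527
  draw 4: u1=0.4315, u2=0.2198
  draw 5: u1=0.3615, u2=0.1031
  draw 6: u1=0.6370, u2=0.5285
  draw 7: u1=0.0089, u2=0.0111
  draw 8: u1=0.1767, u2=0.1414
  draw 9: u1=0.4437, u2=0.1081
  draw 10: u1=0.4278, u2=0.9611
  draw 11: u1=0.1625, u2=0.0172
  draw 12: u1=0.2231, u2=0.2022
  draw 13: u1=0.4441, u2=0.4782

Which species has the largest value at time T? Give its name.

Dominant species at T: Y

t=0.000: A=5 S=9 Q=3 Y=8
Draw 1: a1=0.711, a2=1.257, a3=1.140, a4=1.704, a0=4.812; τ=−ln(0.3745)/4.812=0.204 → t=0.204; u2·a0=0.0257·4.812=0.124 ≤ a1=0.711 → R1 fires; A=5 S=8 Q=5 Y=8
Draw 2: a1=0.632, a2=2.095, a3=1.140, a4=2.840, a0=6.707; τ=−ln(0.9931)/6.707=0.001 → t=0.205; u2·a0=0.1344·6.707=0.901; a1=0.632 < 0.901 ≤ a1+a2=2.727 → R2 fires; A=5 S=9 Q=4 Y=8
Draw 3: a1=0.711, a2=1.676, a3=1.140, a4=2.272, a0=5.799; τ=−ln(0.3967)/5.799=0.159 → t=0.365; u2·a0=0.7527·5.799=4.365; a1+…+a3=3.527 < 4.365 ≤ a1+…+a4=5.799 → R4 fires; A=7 S=9 Q=3 Y=9
Draw 4: a1=0.711, a2=1.257, a3=1.596, a4=1.917, a0=5.481; τ=−ln(0.4315)/5.481=0.153 → t=0.518; u2·a0=0.2198·5.481=1.205; a1=0.711 < 1.205 ≤ a1+a2=1.968 → R2 fires; A=7 S=10 Q=2 Y=9
Draw 5: a1=0.790, a2=0.838, a3=1.596, a4=1.278, a0=4.502; τ=−ln(0.3615)/4.502=0.226 → t=0.744; u2·a0=0.1031·4.502=0.464 ≤ a1=0.790 → R1 fires; A=7 S=9 Q=4 Y=9
Draw 6: a1=0.711, a2=1.676, a3=1.596, a4=2.556, a0=6.539; τ=−ln(0.6370)/6.539=0.069 → t=0.813; u2·a0=0.5285·6.539=3.456; a1+a2=2.387 < 3.456 ≤ a1+…+a3=3.983 → R3 fires; A=6 S=10 Q=4 Y=11
Draw 7: a1=0.790, a2=1.676, a3=1.368, a4=3.124, a0=6.958; τ=−ln(0.0089)/6.958=0.679 → t=1.492; u2·a0=0.0111·6.958=0.077 ≤ a1=0.790 → R1 fires; A=6 S=9 Q=6 Y=11
Draw 8: a1=0.711, a2=2.514, a3=1.368, a4=4.686, a0=9.279; τ=−ln(0.1767)/9.279=0.187 → t=1.678; u2·a0=0.1414·9.279=1.312; a1=0.711 < 1.312 ≤ a1+a2=3.225 → R2 fires; A=6 S=10 Q=5 Y=11
Draw 9: a1=0.790, a2=2.095, a3=1.368, a4=3.905, a0=8.158; τ=−ln(0.4437)/8.158=0.100 → t=1.778; u2·a0=0.1081·8.158=0.882; a1=0.790 < 0.882 ≤ a1+a2=2.885 → R2 fires; A=6 S=11 Q=4 Y=11
Draw 10: a1=0.869, a2=1.676, a3=1.368, a4=3.124, a0=7.037; τ=−ln(0.4278)/7.037=0.121 → t=1.899; u2·a0=0.9611·7.037=6.763; a1+…+a3=3.913 < 6.763 ≤ a1+…+a4=7.037 → R4 fires; A=8 S=11 Q=3 Y=12
Draw 11: a1=0.869, a2=1.257, a3=1.824, a4=2.556, a0=6.506; τ=−ln(0.1625)/6.506=0.279 → t=2.178; u2·a0=0.0172·6.506=0.112 ≤ a1=0.869 → R1 fires; A=8 S=10 Q=5 Y=12
Draw 12: a1=0.790, a2=2.095, a3=1.824, a4=4.260, a0=8.969; τ=−ln(0.2231)/8.969=0.167 → t=2.345; u2·a0=0.2022·8.969=1.814; a1=0.790 < 1.814 ≤ a1+a2=2.885 → R2 fires; A=8 S=11 Q=4 Y=12
Draw 13: a1=0.869, a2=1.676, a3=1.824, a4=3.408, a0=7.777; τ=−ln(0.4441)/7.777=0.104 → t=2.449 > T=2.4: stop.
At T=2.4: A=8 S=11 Q=4 Y=12; the largest is Y.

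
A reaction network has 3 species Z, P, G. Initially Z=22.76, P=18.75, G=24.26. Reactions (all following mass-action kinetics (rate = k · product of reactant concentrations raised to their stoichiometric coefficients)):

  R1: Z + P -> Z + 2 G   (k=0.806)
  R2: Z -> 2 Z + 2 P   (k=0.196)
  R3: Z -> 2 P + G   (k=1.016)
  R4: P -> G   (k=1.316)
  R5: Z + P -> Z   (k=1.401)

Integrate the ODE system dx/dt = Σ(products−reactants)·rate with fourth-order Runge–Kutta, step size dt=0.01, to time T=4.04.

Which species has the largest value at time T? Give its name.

Dominant species at T: G

RK4 with dt=0.01: 404 steps to T=4.04. Trajectory (selected grid times):
t=0.00: Z=22.76 P=18.75 G=24.26
t=0.45: Z=15.74 P=1.06 G=61.34
t=0.90: Z=10.88 P=1.04 G=78.02
t=1.35: Z=7.52 P=1.02 G=89.61
t=1.80: Z=5.20 P=0.99 G=97.68
t=2.24: Z=3.63 P=0.95 G=103.22
t=2.69: Z=2.51 P=0.90 G=107.20
t=3.14: Z=1.73 P=0.85 G=110.02
t=3.59: Z=1.20 P=0.78 G=112.01
t=4.04: Z=0.83 P=0.70 G=113.45
At T=4.04: Z=0.83 P=0.70 G=113.45; the largest is G.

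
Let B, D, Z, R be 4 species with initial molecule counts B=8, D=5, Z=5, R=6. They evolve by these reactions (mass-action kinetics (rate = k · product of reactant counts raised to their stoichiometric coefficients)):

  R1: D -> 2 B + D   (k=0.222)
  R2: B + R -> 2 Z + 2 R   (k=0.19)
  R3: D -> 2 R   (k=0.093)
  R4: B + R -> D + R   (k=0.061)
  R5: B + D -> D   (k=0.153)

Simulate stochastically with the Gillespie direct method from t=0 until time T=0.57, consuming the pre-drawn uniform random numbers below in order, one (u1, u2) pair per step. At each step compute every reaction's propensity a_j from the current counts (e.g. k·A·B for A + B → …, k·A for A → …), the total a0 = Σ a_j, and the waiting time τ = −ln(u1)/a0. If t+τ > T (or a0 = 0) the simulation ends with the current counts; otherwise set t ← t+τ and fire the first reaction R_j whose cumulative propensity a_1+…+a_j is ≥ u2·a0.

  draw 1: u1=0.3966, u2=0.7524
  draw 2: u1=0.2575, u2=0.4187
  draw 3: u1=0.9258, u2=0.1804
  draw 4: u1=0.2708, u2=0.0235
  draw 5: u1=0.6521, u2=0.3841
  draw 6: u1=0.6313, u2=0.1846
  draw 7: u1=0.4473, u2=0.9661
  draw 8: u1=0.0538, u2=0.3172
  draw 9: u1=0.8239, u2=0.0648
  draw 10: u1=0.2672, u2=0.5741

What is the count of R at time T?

t=0.000: B=8 D=5 Z=5 R=6
Draw 1: a1=1.110, a2=9.120, a3=0.465, a4=2.928, a5=6.120, a0=19.743; τ=−ln(0.3966)/19.743=0.047 → t=0.047; u2·a0=0.7524·19.743=14.855; a1+…+a4=13.623 < 14.855 ≤ a1+…+a5=19.743 → R5 fires; B=7 D=5 Z=5 R=6
Draw 2: a1=1.110, a2=7.980, a3=0.465, a4=2.562, a5=5.355, a0=17.472; τ=−ln(0.2575)/17.472=0.078 → t=0.124; u2·a0=0.4187·17.472=7.316; a1=1.110 < 7.316 ≤ a1+a2=9.090 → R2 fires; B=6 D=5 Z=7 R=7
Draw 3: a1=1.110, a2=7.980, a3=0.465, a4=2.562, a5=4.590, a0=16.707; τ=−ln(0.9258)/16.707=0.005 → t=0.129; u2·a0=0.1804·16.707=3.014; a1=1.110 < 3.014 ≤ a1+a2=9.090 → R2 fires; B=5 D=5 Z=9 R=8
Draw 4: a1=1.110, a2=7.600, a3=0.465, a4=2.440, a5=3.825, a0=15.440; τ=−ln(0.2708)/15.440=0.085 → t=0.214; u2·a0=0.0235·15.440=0.363 ≤ a1=1.110 → R1 fires; B=7 D=5 Z=9 R=8
Draw 5: a1=1.110, a2=10.640, a3=0.465, a4=3.416, a5=5.355, a0=20.986; τ=−ln(0.6521)/20.986=0.020 → t=0.234; u2·a0=0.3841·20.986=8.061; a1=1.110 < 8.061 ≤ a1+a2=11.750 → R2 fires; B=6 D=5 Z=11 R=9
Draw 6: a1=1.110, a2=10.260, a3=0.465, a4=3.294, a5=4.590, a0=19.719; τ=−ln(0.6313)/19.719=0.023 → t=0.257; u2·a0=0.1846·19.719=3.640; a1=1.110 < 3.640 ≤ a1+a2=11.370 → R2 fires; B=5 D=5 Z=13 R=10
Draw 7: a1=1.110, a2=9.500, a3=0.465, a4=3.050, a5=3.825, a0=17.950; τ=−ln(0.4473)/17.950=0.045 → t=0.302; u2·a0=0.9661·17.950=17.341; a1+…+a4=14.125 < 17.341 ≤ a1+…+a5=17.950 → R5 fires; B=4 D=5 Z=13 R=10
Draw 8: a1=1.110, a2=7.600, a3=0.465, a4=2.440, a5=3.060, a0=14.675; τ=−ln(0.0538)/14.675=0.199 → t=0.501; u2·a0=0.3172·14.675=4.655; a1=1.110 < 4.655 ≤ a1+a2=8.710 → R2 fires; B=3 D=5 Z=15 R=11
Draw 9: a1=1.110, a2=6.270, a3=0.465, a4=2.013, a5=2.295, a0=12.153; τ=−ln(0.8239)/12.153=0.016 → t=0.517; u2·a0=0.0648·12.153=0.788 ≤ a1=1.110 → R1 fires; B=5 D=5 Z=15 R=11
Draw 10: a1=1.110, a2=10.450, a3=0.465, a4=3.355, a5=3.825, a0=19.205; τ=−ln(0.2672)/19.205=0.069 → t=0.586 > T=0.57: stop.
Read off R at T=0.57: 11

R at T = 11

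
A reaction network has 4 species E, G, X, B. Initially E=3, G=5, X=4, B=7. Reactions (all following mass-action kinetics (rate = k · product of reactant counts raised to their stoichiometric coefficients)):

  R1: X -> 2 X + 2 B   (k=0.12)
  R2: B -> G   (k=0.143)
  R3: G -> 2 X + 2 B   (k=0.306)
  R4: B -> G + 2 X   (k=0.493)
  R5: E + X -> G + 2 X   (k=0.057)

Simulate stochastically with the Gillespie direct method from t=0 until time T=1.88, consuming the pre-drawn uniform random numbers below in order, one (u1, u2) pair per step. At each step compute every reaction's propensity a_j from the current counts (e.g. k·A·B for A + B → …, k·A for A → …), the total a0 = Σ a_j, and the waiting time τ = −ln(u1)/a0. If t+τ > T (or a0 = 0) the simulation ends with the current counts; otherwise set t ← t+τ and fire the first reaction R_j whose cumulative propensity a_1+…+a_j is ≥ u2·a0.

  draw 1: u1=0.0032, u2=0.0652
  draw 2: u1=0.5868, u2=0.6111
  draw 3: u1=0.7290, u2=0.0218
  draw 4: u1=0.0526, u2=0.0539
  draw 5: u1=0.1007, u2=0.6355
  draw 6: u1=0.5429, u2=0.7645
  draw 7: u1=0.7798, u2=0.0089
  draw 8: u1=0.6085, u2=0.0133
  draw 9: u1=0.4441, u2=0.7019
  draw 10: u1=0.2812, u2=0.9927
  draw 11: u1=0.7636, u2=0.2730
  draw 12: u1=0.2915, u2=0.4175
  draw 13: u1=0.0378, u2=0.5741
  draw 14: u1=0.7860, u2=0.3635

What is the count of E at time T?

t=0.000: E=3 G=5 X=4 B=7
Draw 1: a1=0.480, a2=1.001, a3=1.530, a4=3.451, a5=0.684, a0=7.146; τ=−ln(0.0032)/7.146=0.804 → t=0.804; u2·a0=0.0652·7.146=0.466 ≤ a1=0.480 → R1 fires; E=3 G=5 X=5 B=9
Draw 2: a1=0.600, a2=1.287, a3=1.530, a4=4.437, a5=0.855, a0=8.709; τ=−ln(0.5868)/8.709=0.061 → t=0.865; u2·a0=0.6111·8.709=5.322; a1+…+a3=3.417 < 5.322 ≤ a1+…+a4=7.854 → R4 fires; E=3 G=6 X=7 B=8
Draw 3: a1=0.840, a2=1.144, a3=1.836, a4=3.944, a5=1.197, a0=8.961; τ=−ln(0.7290)/8.961=0.035 → t=0.900; u2·a0=0.0218·8.961=0.195 ≤ a1=0.840 → R1 fires; E=3 G=6 X=8 B=10
Draw 4: a1=0.960, a2=1.430, a3=1.836, a4=4.930, a5=1.368, a0=10.524; τ=−ln(0.0526)/10.524=0.280 → t=1.180; u2·a0=0.0539·10.524=0.567 ≤ a1=0.960 → R1 fires; E=3 G=6 X=9 B=12
Draw 5: a1=1.080, a2=1.716, a3=1.836, a4=5.916, a5=1.539, a0=12.087; τ=−ln(0.1007)/12.087=0.190 → t=1.370; u2·a0=0.6355·12.087=7.681; a1+…+a3=4.632 < 7.681 ≤ a1+…+a4=10.548 → R4 fires; E=3 G=7 X=11 B=11
Draw 6: a1=1.320, a2=1.573, a3=2.142, a4=5.423, a5=1.881, a0=12.339; τ=−ln(0.5429)/12.339=0.050 → t=1.420; u2·a0=0.7645·12.339=9.433; a1+…+a3=5.035 < 9.433 ≤ a1+…+a4=10.458 → R4 fires; E=3 G=8 X=13 B=10
Draw 7: a1=1.560, a2=1.430, a3=2.448, a4=4.930, a5=2.223, a0=12.591; τ=−ln(0.7798)/12.591=0.020 → t=1.439; u2·a0=0.0089·12.591=0.112 ≤ a1=1.560 → R1 fires; E=3 G=8 X=14 B=12
Draw 8: a1=1.680, a2=1.716, a3=2.448, a4=5.916, a5=2.394, a0=14.154; τ=−ln(0.6085)/14.154=0.035 → t=1.474; u2·a0=0.0133·14.154=0.188 ≤ a1=1.680 → R1 fires; E=3 G=8 X=15 B=14
Draw 9: a1=1.800, a2=2.002, a3=2.448, a4=6.902, a5=2.565, a0=15.717; τ=−ln(0.4441)/15.717=0.052 → t=1.526; u2·a0=0.7019·15.717=11.032; a1+…+a3=6.250 < 11.032 ≤ a1+…+a4=13.152 → R4 fires; E=3 G=9 X=17 B=13
Draw 10: a1=2.040, a2=1.859, a3=2.754, a4=6.409, a5=2.907, a0=15.969; τ=−ln(0.2812)/15.969=0.079 → t=1.606; u2·a0=0.9927·15.969=15.852; a1+…+a4=13.062 < 15.852 ≤ a1+…+a5=15.969 → R5 fires; E=2 G=10 X=18 B=13
Draw 11: a1=2.160, a2=1.859, a3=3.060, a4=6.409, a5=2.052, a0=15.540; τ=−ln(0.7636)/15.540=0.017 → t=1.623; u2·a0=0.2730·15.540=4.242; a1+a2=4.019 < 4.242 ≤ a1+…+a3=7.079 → R3 fires; E=2 G=9 X=20 B=15
Draw 12: a1=2.400, a2=2.145, a3=2.754, a4=7.395, a5=2.280, a0=16.974; τ=−ln(0.2915)/16.974=0.073 → t=1.696; u2·a0=0.4175·16.974=7.087; a1+a2=4.545 < 7.087 ≤ a1+…+a3=7.299 → R3 fires; E=2 G=8 X=22 B=17
Draw 13: a1=2.640, a2=2.431, a3=2.448, a4=8.381, a5=2.508, a0=18.408; τ=−ln(0.0378)/18.408=0.178 → t=1.873; u2·a0=0.5741·18.408=10.568; a1+…+a3=7.519 < 10.568 ≤ a1+…+a4=15.900 → R4 fires; E=2 G=9 X=24 B=16
Draw 14: a1=2.880, a2=2.288, a3=2.754, a4=7.888, a5=2.736, a0=18.546; τ=−ln(0.7860)/18.546=0.013 → t=1.886 > T=1.88: stop.
Read off E at T=1.88: 2

E at T = 2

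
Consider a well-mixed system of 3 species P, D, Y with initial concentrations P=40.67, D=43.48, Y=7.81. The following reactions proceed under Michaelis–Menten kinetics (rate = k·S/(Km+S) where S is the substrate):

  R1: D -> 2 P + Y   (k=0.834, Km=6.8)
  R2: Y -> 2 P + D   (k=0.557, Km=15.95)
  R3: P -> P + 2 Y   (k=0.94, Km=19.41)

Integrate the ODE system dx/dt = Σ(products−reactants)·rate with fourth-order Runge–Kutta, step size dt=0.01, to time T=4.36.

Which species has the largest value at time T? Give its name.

RK4 with dt=0.01: 436 steps to T=4.36. Trajectory (selected grid times):
t=0.00: P=40.67 D=43.48 Y=7.81
t=0.48: P=41.54 D=43.23 Y=8.68
t=0.97: P=42.45 D=42.97 Y=9.56
t=1.45: P=43.35 D=42.73 Y=10.43
t=1.94: P=44.27 D=42.49 Y=11.31
t=2.42: P=45.19 D=42.26 Y=12.17
t=2.91: P=46.13 D=42.02 Y=13.04
t=3.39: P=47.07 D=41.80 Y=13.90
t=3.88: P=48.03 D=41.58 Y=14.78
t=4.36: P=48.98 D=41.37 Y=15.64
At T=4.36: P=48.98 D=41.37 Y=15.64; the largest is P.

Dominant species at T: P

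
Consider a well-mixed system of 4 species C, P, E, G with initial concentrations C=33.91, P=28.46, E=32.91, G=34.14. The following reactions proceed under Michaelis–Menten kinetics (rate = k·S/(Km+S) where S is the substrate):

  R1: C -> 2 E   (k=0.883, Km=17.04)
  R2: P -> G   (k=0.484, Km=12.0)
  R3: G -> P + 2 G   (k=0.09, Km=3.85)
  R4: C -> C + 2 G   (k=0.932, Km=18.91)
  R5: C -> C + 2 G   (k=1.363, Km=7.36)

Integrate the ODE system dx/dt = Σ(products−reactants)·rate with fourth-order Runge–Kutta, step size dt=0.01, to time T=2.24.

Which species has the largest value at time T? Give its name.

RK4 with dt=0.01: 224 steps to T=2.24. Trajectory (selected grid times):
t=0.00: C=33.91 P=28.46 E=32.91 G=34.14
t=0.25: C=33.76 P=28.40 E=33.20 G=35.10
t=0.50: C=33.62 P=28.33 E=33.50 G=36.07
t=0.75: C=33.47 P=28.27 E=33.79 G=37.03
t=1.00: C=33.32 P=28.20 E=34.08 G=37.99
t=1.24: C=33.18 P=28.14 E=34.36 G=38.91
t=1.49: C=33.04 P=28.08 E=34.65 G=39.87
t=1.74: C=32.89 P=28.01 E=34.94 G=40.83
t=1.99: C=32.75 P=27.95 E=35.24 G=41.79
t=2.24: C=32.60 P=27.88 E=35.53 G=42.74
At T=2.24: C=32.60 P=27.88 E=35.53 G=42.74; the largest is G.

Dominant species at T: G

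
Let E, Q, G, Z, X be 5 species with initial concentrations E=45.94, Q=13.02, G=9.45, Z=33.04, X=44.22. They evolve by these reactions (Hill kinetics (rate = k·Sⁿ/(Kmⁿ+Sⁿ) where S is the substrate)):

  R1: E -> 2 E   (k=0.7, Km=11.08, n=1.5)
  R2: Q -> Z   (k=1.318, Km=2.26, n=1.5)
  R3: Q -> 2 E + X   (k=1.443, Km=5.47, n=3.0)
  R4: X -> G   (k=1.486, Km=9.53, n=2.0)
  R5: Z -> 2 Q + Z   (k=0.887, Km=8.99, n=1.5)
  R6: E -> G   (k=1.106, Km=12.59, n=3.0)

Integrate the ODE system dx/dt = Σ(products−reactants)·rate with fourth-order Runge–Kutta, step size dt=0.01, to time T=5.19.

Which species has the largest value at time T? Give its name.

Dominant species at T: E

RK4 with dt=0.01: 519 steps to T=5.19. Trajectory (selected grid times):
t=0.00: E=45.94 Q=13.02 G=9.45 Z=33.04 X=44.22
t=0.58: E=47.23 Q=12.44 G=10.90 Z=33.75 X=44.17
t=1.15: E=48.47 Q=11.88 G=12.33 Z=34.45 X=44.12
t=1.73: E=49.72 Q=11.33 G=13.79 Z=35.15 X=44.05
t=2.31: E=50.95 Q=10.79 G=15.24 Z=35.85 X=43.97
t=2.88: E=52.14 Q=10.29 G=16.67 Z=36.53 X=43.89
t=3.46: E=53.32 Q=9.79 G=18.13 Z=37.22 X=43.78
t=4.04: E=54.46 Q=9.33 G=19.58 Z=37.91 X=43.67
t=4.61: E=55.56 Q=8.89 G=21.01 Z=38.58 X=43.53
t=5.19: E=56.63 Q=8.47 G=22.47 Z=39.25 X=43.38
At T=5.19: E=56.63 Q=8.47 G=22.47 Z=39.25 X=43.38; the largest is E.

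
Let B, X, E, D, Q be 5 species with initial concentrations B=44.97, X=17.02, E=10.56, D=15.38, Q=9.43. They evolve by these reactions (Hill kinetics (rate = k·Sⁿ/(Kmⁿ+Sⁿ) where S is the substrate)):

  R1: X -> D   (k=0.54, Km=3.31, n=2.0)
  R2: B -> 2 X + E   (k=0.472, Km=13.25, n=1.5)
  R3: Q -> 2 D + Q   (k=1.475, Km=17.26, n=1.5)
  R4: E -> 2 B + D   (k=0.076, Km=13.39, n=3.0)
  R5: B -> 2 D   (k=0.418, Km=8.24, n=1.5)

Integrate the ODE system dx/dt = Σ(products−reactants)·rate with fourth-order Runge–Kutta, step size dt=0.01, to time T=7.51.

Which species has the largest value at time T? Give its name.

RK4 with dt=0.01: 751 steps to T=7.51. Trajectory (selected grid times):
t=0.00: B=44.97 X=17.02 E=10.56 D=15.38 Q=9.43
t=0.83: B=44.35 X=17.26 E=10.88 D=17.18 Q=9.43
t=1.67: B=43.73 X=17.51 E=11.19 D=19.00 Q=9.43
t=2.50: B=43.13 X=17.74 E=11.50 D=20.81 Q=9.43
t=3.34: B=42.52 X=17.98 E=11.82 D=22.63 Q=9.43
t=4.17: B=41.92 X=18.21 E=12.12 D=24.43 Q=9.43
t=5.01: B=41.31 X=18.45 E=12.43 D=26.26 Q=9.43
t=5.84: B=40.72 X=18.67 E=12.74 D=28.06 Q=9.43
t=6.68: B=40.13 X=18.90 E=13.04 D=29.89 Q=9.43
t=7.51: B=39.54 X=19.12 E=13.34 D=31.69 Q=9.43
At T=7.51: B=39.54 X=19.12 E=13.34 D=31.69 Q=9.43; the largest is B.

Dominant species at T: B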